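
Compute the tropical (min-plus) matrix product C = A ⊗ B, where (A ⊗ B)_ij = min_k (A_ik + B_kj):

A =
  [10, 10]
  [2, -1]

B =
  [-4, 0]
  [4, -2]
A ⊗ B =
  [6, 8]
  [-2, -3]

Apply the min-plus product entry-by-entry:
  C[0][0] = min over k of (A[0][0] + B[0][0] = 10 + -4 = 6, A[0][1] + B[1][0] = 10 + 4 = 14) = 6 (attained at k = 0)
  C[0][1] = min over k of (A[0][0] + B[0][1] = 10 + 0 = 10, A[0][1] + B[1][1] = 10 + -2 = 8) = 8 (attained at k = 1)
  C[1][0] = min over k of (A[1][0] + B[0][0] = 2 + -4 = -2, A[1][1] + B[1][0] = -1 + 4 = 3) = -2 (attained at k = 0)
  C[1][1] = min over k of (A[1][0] + B[0][1] = 2 + 0 = 2, A[1][1] + B[1][1] = -1 + -2 = -3) = -3 (attained at k = 1)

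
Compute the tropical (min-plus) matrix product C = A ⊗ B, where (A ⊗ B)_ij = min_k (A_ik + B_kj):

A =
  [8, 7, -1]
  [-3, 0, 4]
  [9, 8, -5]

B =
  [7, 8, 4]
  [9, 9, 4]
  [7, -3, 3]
A ⊗ B =
  [6, -4, 2]
  [4, 1, 1]
  [2, -8, -2]

Apply the min-plus product entry-by-entry:
  C[0][0] = min over k of (A[0][0] + B[0][0] = 8 + 7 = 15, A[0][1] + B[1][0] = 7 + 9 = 16, A[0][2] + B[2][0] = -1 + 7 = 6) = 6 (attained at k = 2)
  C[0][1] = min over k of (A[0][0] + B[0][1] = 8 + 8 = 16, A[0][1] + B[1][1] = 7 + 9 = 16, A[0][2] + B[2][1] = -1 + -3 = -4) = -4 (attained at k = 2)
  C[0][2] = min over k of (A[0][0] + B[0][2] = 8 + 4 = 12, A[0][1] + B[1][2] = 7 + 4 = 11, A[0][2] + B[2][2] = -1 + 3 = 2) = 2 (attained at k = 2)
  C[1][0] = min over k of (A[1][0] + B[0][0] = -3 + 7 = 4, A[1][1] + B[1][0] = 0 + 9 = 9, A[1][2] + B[2][0] = 4 + 7 = 11) = 4 (attained at k = 0)
  C[1][1] = min over k of (A[1][0] + B[0][1] = -3 + 8 = 5, A[1][1] + B[1][1] = 0 + 9 = 9, A[1][2] + B[2][1] = 4 + -3 = 1) = 1 (attained at k = 2)
  C[1][2] = min over k of (A[1][0] + B[0][2] = -3 + 4 = 1, A[1][1] + B[1][2] = 0 + 4 = 4, A[1][2] + B[2][2] = 4 + 3 = 7) = 1 (attained at k = 0)
  C[2][0] = min over k of (A[2][0] + B[0][0] = 9 + 7 = 16, A[2][1] + B[1][0] = 8 + 9 = 17, A[2][2] + B[2][0] = -5 + 7 = 2) = 2 (attained at k = 2)
  C[2][1] = min over k of (A[2][0] + B[0][1] = 9 + 8 = 17, A[2][1] + B[1][1] = 8 + 9 = 17, A[2][2] + B[2][1] = -5 + -3 = -8) = -8 (attained at k = 2)
  C[2][2] = min over k of (A[2][0] + B[0][2] = 9 + 4 = 13, A[2][1] + B[1][2] = 8 + 4 = 12, A[2][2] + B[2][2] = -5 + 3 = -2) = -2 (attained at k = 2)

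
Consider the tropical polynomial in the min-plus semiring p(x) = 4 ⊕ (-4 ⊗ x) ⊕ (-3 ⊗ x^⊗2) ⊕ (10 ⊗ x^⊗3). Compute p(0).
p(0) = -4

A tropical monomial a ⊗ x^⊗i evaluates to a + i · x. Evaluating each term at x = 0:
  Term 0 contributes 4 + 0 · 0 = 4
  Term 1 contributes -4 + 1 · 0 = -4
  Term 2 contributes -3 + 2 · 0 = -3
  Term 3 contributes 10 + 3 · 0 = 10
p(0) = ⊕ of these = min[4, -4, -3, 10] = -4.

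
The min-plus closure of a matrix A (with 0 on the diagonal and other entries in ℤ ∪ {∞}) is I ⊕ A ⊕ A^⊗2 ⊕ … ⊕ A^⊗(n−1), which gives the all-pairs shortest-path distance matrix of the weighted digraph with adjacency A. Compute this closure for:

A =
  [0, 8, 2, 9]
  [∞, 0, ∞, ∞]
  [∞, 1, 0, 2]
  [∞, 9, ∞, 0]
Closure =
  [0, 3, 2, 4]
  [∞, 0, ∞, ∞]
  [∞, 1, 0, 2]
  [∞, 9, ∞, 0]

This is the Floyd-Warshall all-pairs shortest-path computation. For each intermediate vertex k = 0, 1, …, 3, update dist[i][j] ← min(dist[i][j], dist[i][k] + dist[k][j]). The final matrix gives, for each (i, j), the minimum total weight of any directed path from i to j (possibly empty when i = j).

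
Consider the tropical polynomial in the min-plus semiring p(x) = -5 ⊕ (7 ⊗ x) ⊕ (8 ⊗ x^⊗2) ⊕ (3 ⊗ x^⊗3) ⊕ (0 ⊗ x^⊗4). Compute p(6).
p(6) = -5

A tropical monomial a ⊗ x^⊗i evaluates to a + i · x. Evaluating each term at x = 6:
  Term 0 contributes -5 + 0 · 6 = -5
  Term 1 contributes 7 + 1 · 6 = 13
  Term 2 contributes 8 + 2 · 6 = 20
  Term 3 contributes 3 + 3 · 6 = 21
  Term 4 contributes 0 + 4 · 6 = 24
p(6) = ⊕ of these = min[-5, 13, 20, 21, 24] = -5.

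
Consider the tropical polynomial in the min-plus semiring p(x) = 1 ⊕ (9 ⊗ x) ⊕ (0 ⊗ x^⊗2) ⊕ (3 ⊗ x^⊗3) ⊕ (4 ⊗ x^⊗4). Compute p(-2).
p(-2) = -4

A tropical monomial a ⊗ x^⊗i evaluates to a + i · x. Evaluating each term at x = -2:
  Term 0 contributes 1 + 0 · -2 = 1
  Term 1 contributes 9 + 1 · -2 = 7
  Term 2 contributes 0 + 2 · -2 = -4
  Term 3 contributes 3 + 3 · -2 = -3
  Term 4 contributes 4 + 4 · -2 = -4
p(-2) = ⊕ of these = min[1, 7, -4, -3, -4] = -4.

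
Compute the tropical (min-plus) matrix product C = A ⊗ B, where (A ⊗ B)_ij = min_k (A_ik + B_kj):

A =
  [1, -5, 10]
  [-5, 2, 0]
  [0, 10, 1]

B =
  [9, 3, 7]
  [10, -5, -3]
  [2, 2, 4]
A ⊗ B =
  [5, -10, -8]
  [2, -3, -1]
  [3, 3, 5]

Apply the min-plus product entry-by-entry:
  C[0][0] = min over k of (A[0][0] + B[0][0] = 1 + 9 = 10, A[0][1] + B[1][0] = -5 + 10 = 5, A[0][2] + B[2][0] = 10 + 2 = 12) = 5 (attained at k = 1)
  C[0][1] = min over k of (A[0][0] + B[0][1] = 1 + 3 = 4, A[0][1] + B[1][1] = -5 + -5 = -10, A[0][2] + B[2][1] = 10 + 2 = 12) = -10 (attained at k = 1)
  C[0][2] = min over k of (A[0][0] + B[0][2] = 1 + 7 = 8, A[0][1] + B[1][2] = -5 + -3 = -8, A[0][2] + B[2][2] = 10 + 4 = 14) = -8 (attained at k = 1)
  C[1][0] = min over k of (A[1][0] + B[0][0] = -5 + 9 = 4, A[1][1] + B[1][0] = 2 + 10 = 12, A[1][2] + B[2][0] = 0 + 2 = 2) = 2 (attained at k = 2)
  C[1][1] = min over k of (A[1][0] + B[0][1] = -5 + 3 = -2, A[1][1] + B[1][1] = 2 + -5 = -3, A[1][2] + B[2][1] = 0 + 2 = 2) = -3 (attained at k = 1)
  C[1][2] = min over k of (A[1][0] + B[0][2] = -5 + 7 = 2, A[1][1] + B[1][2] = 2 + -3 = -1, A[1][2] + B[2][2] = 0 + 4 = 4) = -1 (attained at k = 1)
  C[2][0] = min over k of (A[2][0] + B[0][0] = 0 + 9 = 9, A[2][1] + B[1][0] = 10 + 10 = 20, A[2][2] + B[2][0] = 1 + 2 = 3) = 3 (attained at k = 2)
  C[2][1] = min over k of (A[2][0] + B[0][1] = 0 + 3 = 3, A[2][1] + B[1][1] = 10 + -5 = 5, A[2][2] + B[2][1] = 1 + 2 = 3) = 3 (attained at k = 0)
  C[2][2] = min over k of (A[2][0] + B[0][2] = 0 + 7 = 7, A[2][1] + B[1][2] = 10 + -3 = 7, A[2][2] + B[2][2] = 1 + 4 = 5) = 5 (attained at k = 2)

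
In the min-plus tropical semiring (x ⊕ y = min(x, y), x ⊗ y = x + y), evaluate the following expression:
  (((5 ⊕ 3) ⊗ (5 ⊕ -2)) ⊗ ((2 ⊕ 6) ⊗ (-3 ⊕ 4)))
(((5 ⊕ 3) ⊗ (5 ⊕ -2)) ⊗ ((2 ⊕ 6) ⊗ (-3 ⊕ 4))) = 0

Expand innermost to outermost. Recall ⊕ takes the minimum of its arguments and ⊗ takes their sum. Working out the expression (((5 ⊕ 3) ⊗ (5 ⊕ -2)) ⊗ ((2 ⊕ 6) ⊗ (-3 ⊕ 4))) gives 0.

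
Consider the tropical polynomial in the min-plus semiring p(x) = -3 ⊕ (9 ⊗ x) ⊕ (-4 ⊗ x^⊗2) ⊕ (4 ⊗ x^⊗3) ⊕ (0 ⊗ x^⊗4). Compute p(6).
p(6) = -3

A tropical monomial a ⊗ x^⊗i evaluates to a + i · x. Evaluating each term at x = 6:
  Term 0 contributes -3 + 0 · 6 = -3
  Term 1 contributes 9 + 1 · 6 = 15
  Term 2 contributes -4 + 2 · 6 = 8
  Term 3 contributes 4 + 3 · 6 = 22
  Term 4 contributes 0 + 4 · 6 = 24
p(6) = ⊕ of these = min[-3, 15, 8, 22, 24] = -3.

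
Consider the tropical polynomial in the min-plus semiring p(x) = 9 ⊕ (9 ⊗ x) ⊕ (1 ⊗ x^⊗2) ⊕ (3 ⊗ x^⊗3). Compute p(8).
p(8) = 9

A tropical monomial a ⊗ x^⊗i evaluates to a + i · x. Evaluating each term at x = 8:
  Term 0 contributes 9 + 0 · 8 = 9
  Term 1 contributes 9 + 1 · 8 = 17
  Term 2 contributes 1 + 2 · 8 = 17
  Term 3 contributes 3 + 3 · 8 = 27
p(8) = ⊕ of these = min[9, 17, 17, 27] = 9.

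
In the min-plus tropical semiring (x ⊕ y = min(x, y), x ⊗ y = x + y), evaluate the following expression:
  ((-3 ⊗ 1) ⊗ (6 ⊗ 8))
((-3 ⊗ 1) ⊗ (6 ⊗ 8)) = 12

Expand innermost to outermost. Recall ⊕ takes the minimum of its arguments and ⊗ takes their sum. Working out the expression ((-3 ⊗ 1) ⊗ (6 ⊗ 8)) gives 12.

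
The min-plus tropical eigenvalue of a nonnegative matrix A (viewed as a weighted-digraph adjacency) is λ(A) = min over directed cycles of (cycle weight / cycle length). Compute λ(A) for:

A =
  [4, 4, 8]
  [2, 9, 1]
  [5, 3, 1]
λ(A) = 1

Enumerate directed cycles and compute their means (weight / length). Sample:
  cycle 0 → 0: weight = 4, length = 1, mean = 4/1 ≈ 4.000
  cycle 1 → 1: weight = 9, length = 1, mean = 9/1 ≈ 9.000
  cycle 2 → 2: weight = 1, length = 1, mean = 1/1 ≈ 1.000
  cycle 0 → 1 → 0: weight = 6, length = 2, mean = 6/2 ≈ 3.000
  cycle 0 → 2 → 0: weight = 13, length = 2, mean = 13/2 ≈ 6.500
  cycle 1 → 0 → 1: weight = 6, length = 2, mean = 6/2 ≈ 3.000
Minimum mean = 1.000, attained e.g. along the cycle 2 → 2 with weight 1 and length 1. So λ(A) = 1/1 = 1.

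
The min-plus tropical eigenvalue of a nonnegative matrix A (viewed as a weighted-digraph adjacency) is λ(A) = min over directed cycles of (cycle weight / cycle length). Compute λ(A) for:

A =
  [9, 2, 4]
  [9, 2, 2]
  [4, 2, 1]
λ(A) = 1

Enumerate directed cycles and compute their means (weight / length). Sample:
  cycle 0 → 0: weight = 9, length = 1, mean = 9/1 ≈ 9.000
  cycle 1 → 1: weight = 2, length = 1, mean = 2/1 ≈ 2.000
  cycle 2 → 2: weight = 1, length = 1, mean = 1/1 ≈ 1.000
  cycle 0 → 1 → 0: weight = 11, length = 2, mean = 11/2 ≈ 5.500
  cycle 0 → 2 → 0: weight = 8, length = 2, mean = 8/2 ≈ 4.000
  cycle 1 → 0 → 1: weight = 11, length = 2, mean = 11/2 ≈ 5.500
Minimum mean = 1.000, attained e.g. along the cycle 2 → 2 with weight 1 and length 1. So λ(A) = 1/1 = 1.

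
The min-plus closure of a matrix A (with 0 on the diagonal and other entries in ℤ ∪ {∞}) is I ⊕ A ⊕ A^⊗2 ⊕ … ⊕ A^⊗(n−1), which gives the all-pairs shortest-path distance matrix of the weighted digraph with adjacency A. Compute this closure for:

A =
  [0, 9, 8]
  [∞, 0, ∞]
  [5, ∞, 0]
Closure =
  [0, 9, 8]
  [∞, 0, ∞]
  [5, 14, 0]

This is the Floyd-Warshall all-pairs shortest-path computation. For each intermediate vertex k = 0, 1, …, 2, update dist[i][j] ← min(dist[i][j], dist[i][k] + dist[k][j]). The final matrix gives, for each (i, j), the minimum total weight of any directed path from i to j (possibly empty when i = j).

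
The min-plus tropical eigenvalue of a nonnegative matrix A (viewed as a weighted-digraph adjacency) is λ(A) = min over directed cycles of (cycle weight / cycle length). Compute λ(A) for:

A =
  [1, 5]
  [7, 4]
λ(A) = 1

Enumerate directed cycles and compute their means (weight / length). Sample:
  cycle 0 → 0: weight = 1, length = 1, mean = 1/1 ≈ 1.000
  cycle 1 → 1: weight = 4, length = 1, mean = 4/1 ≈ 4.000
  cycle 0 → 1 → 0: weight = 12, length = 2, mean = 12/2 ≈ 6.000
  cycle 1 → 0 → 1: weight = 12, length = 2, mean = 12/2 ≈ 6.000
Minimum mean = 1.000, attained e.g. along the cycle 0 → 0 with weight 1 and length 1. So λ(A) = 1/1 = 1.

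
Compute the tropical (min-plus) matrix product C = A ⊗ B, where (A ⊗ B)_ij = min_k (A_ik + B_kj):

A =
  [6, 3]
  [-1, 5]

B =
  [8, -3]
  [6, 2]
A ⊗ B =
  [9, 3]
  [7, -4]

Apply the min-plus product entry-by-entry:
  C[0][0] = min over k of (A[0][0] + B[0][0] = 6 + 8 = 14, A[0][1] + B[1][0] = 3 + 6 = 9) = 9 (attained at k = 1)
  C[0][1] = min over k of (A[0][0] + B[0][1] = 6 + -3 = 3, A[0][1] + B[1][1] = 3 + 2 = 5) = 3 (attained at k = 0)
  C[1][0] = min over k of (A[1][0] + B[0][0] = -1 + 8 = 7, A[1][1] + B[1][0] = 5 + 6 = 11) = 7 (attained at k = 0)
  C[1][1] = min over k of (A[1][0] + B[0][1] = -1 + -3 = -4, A[1][1] + B[1][1] = 5 + 2 = 7) = -4 (attained at k = 0)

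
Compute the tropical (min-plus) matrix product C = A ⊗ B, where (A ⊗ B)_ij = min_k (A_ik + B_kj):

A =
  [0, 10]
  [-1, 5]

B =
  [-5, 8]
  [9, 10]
A ⊗ B =
  [-5, 8]
  [-6, 7]

Apply the min-plus product entry-by-entry:
  C[0][0] = min over k of (A[0][0] + B[0][0] = 0 + -5 = -5, A[0][1] + B[1][0] = 10 + 9 = 19) = -5 (attained at k = 0)
  C[0][1] = min over k of (A[0][0] + B[0][1] = 0 + 8 = 8, A[0][1] + B[1][1] = 10 + 10 = 20) = 8 (attained at k = 0)
  C[1][0] = min over k of (A[1][0] + B[0][0] = -1 + -5 = -6, A[1][1] + B[1][0] = 5 + 9 = 14) = -6 (attained at k = 0)
  C[1][1] = min over k of (A[1][0] + B[0][1] = -1 + 8 = 7, A[1][1] + B[1][1] = 5 + 10 = 15) = 7 (attained at k = 0)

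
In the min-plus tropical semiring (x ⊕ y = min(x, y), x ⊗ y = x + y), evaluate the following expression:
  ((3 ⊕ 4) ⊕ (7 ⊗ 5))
((3 ⊕ 4) ⊕ (7 ⊗ 5)) = 3

Expand innermost to outermost. Recall ⊕ takes the minimum of its arguments and ⊗ takes their sum. Working out the expression ((3 ⊕ 4) ⊕ (7 ⊗ 5)) gives 3.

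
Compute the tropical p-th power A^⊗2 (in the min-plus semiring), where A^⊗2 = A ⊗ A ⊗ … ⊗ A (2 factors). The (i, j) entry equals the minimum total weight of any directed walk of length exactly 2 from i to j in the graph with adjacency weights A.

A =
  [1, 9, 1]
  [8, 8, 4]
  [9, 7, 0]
A^⊗2 =
  [2, 8, 1]
  [9, 11, 4]
  [9, 7, 0]

Each entry (A^⊗2)_ij equals the minimum over all length-2 walks i = v_0 → v_1 → … → v_2 = j of Σ_t A[v_t][v_{t+1}]. For example, for (i, j) = (0, 2) we minimise over 3 possible intermediate vertex sequences; the minimum is 1, attained along the walk 0 → 2 → 2.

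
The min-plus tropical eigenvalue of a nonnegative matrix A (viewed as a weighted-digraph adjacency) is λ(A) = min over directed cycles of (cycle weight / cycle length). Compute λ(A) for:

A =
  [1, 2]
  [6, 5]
λ(A) = 1

Enumerate directed cycles and compute their means (weight / length). Sample:
  cycle 0 → 0: weight = 1, length = 1, mean = 1/1 ≈ 1.000
  cycle 1 → 1: weight = 5, length = 1, mean = 5/1 ≈ 5.000
  cycle 0 → 1 → 0: weight = 8, length = 2, mean = 8/2 ≈ 4.000
  cycle 1 → 0 → 1: weight = 8, length = 2, mean = 8/2 ≈ 4.000
Minimum mean = 1.000, attained e.g. along the cycle 0 → 0 with weight 1 and length 1. So λ(A) = 1/1 = 1.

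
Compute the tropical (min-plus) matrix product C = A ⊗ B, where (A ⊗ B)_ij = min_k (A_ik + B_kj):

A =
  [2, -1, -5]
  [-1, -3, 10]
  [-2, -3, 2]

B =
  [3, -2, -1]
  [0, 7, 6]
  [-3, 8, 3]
A ⊗ B =
  [-8, 0, -2]
  [-3, -3, -2]
  [-3, -4, -3]

Apply the min-plus product entry-by-entry:
  C[0][0] = min over k of (A[0][0] + B[0][0] = 2 + 3 = 5, A[0][1] + B[1][0] = -1 + 0 = -1, A[0][2] + B[2][0] = -5 + -3 = -8) = -8 (attained at k = 2)
  C[0][1] = min over k of (A[0][0] + B[0][1] = 2 + -2 = 0, A[0][1] + B[1][1] = -1 + 7 = 6, A[0][2] + B[2][1] = -5 + 8 = 3) = 0 (attained at k = 0)
  C[0][2] = min over k of (A[0][0] + B[0][2] = 2 + -1 = 1, A[0][1] + B[1][2] = -1 + 6 = 5, A[0][2] + B[2][2] = -5 + 3 = -2) = -2 (attained at k = 2)
  C[1][0] = min over k of (A[1][0] + B[0][0] = -1 + 3 = 2, A[1][1] + B[1][0] = -3 + 0 = -3, A[1][2] + B[2][0] = 10 + -3 = 7) = -3 (attained at k = 1)
  C[1][1] = min over k of (A[1][0] + B[0][1] = -1 + -2 = -3, A[1][1] + B[1][1] = -3 + 7 = 4, A[1][2] + B[2][1] = 10 + 8 = 18) = -3 (attained at k = 0)
  C[1][2] = min over k of (A[1][0] + B[0][2] = -1 + -1 = -2, A[1][1] + B[1][2] = -3 + 6 = 3, A[1][2] + B[2][2] = 10 + 3 = 13) = -2 (attained at k = 0)
  C[2][0] = min over k of (A[2][0] + B[0][0] = -2 + 3 = 1, A[2][1] + B[1][0] = -3 + 0 = -3, A[2][2] + B[2][0] = 2 + -3 = -1) = -3 (attained at k = 1)
  C[2][1] = min over k of (A[2][0] + B[0][1] = -2 + -2 = -4, A[2][1] + B[1][1] = -3 + 7 = 4, A[2][2] + B[2][1] = 2 + 8 = 10) = -4 (attained at k = 0)
  C[2][2] = min over k of (A[2][0] + B[0][2] = -2 + -1 = -3, A[2][1] + B[1][2] = -3 + 6 = 3, A[2][2] + B[2][2] = 2 + 3 = 5) = -3 (attained at k = 0)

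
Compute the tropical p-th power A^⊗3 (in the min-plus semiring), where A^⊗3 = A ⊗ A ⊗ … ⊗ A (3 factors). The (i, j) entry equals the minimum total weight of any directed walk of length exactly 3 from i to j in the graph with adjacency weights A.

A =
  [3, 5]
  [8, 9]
A^⊗3 =
  [9, 11]
  [14, 16]

Each entry (A^⊗3)_ij equals the minimum over all length-3 walks i = v_0 → v_1 → … → v_3 = j of Σ_t A[v_t][v_{t+1}]. For example, for (i, j) = (0, 1) we minimise over 4 possible intermediate vertex sequences; the minimum is 11, attained along the walk 0 → 0 → 0 → 1.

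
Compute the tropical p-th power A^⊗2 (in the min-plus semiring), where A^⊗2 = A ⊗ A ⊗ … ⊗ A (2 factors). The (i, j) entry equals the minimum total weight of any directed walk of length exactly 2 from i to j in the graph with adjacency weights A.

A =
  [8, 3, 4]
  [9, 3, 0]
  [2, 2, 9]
A^⊗2 =
  [6, 6, 3]
  [2, 2, 3]
  [10, 5, 2]

Each entry (A^⊗2)_ij equals the minimum over all length-2 walks i = v_0 → v_1 → … → v_2 = j of Σ_t A[v_t][v_{t+1}]. For example, for (i, j) = (0, 2) we minimise over 3 possible intermediate vertex sequences; the minimum is 3, attained along the walk 0 → 1 → 2.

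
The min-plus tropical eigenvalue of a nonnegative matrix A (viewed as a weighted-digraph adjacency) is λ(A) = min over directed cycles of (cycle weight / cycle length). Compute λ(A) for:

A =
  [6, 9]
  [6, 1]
λ(A) = 1

Enumerate directed cycles and compute their means (weight / length). Sample:
  cycle 0 → 0: weight = 6, length = 1, mean = 6/1 ≈ 6.000
  cycle 1 → 1: weight = 1, length = 1, mean = 1/1 ≈ 1.000
  cycle 0 → 1 → 0: weight = 15, length = 2, mean = 15/2 ≈ 7.500
  cycle 1 → 0 → 1: weight = 15, length = 2, mean = 15/2 ≈ 7.500
Minimum mean = 1.000, attained e.g. along the cycle 1 → 1 with weight 1 and length 1. So λ(A) = 1/1 = 1.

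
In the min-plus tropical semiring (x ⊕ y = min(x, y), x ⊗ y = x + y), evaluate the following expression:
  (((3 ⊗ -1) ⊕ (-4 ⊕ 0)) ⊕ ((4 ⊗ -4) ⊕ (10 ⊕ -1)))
(((3 ⊗ -1) ⊕ (-4 ⊕ 0)) ⊕ ((4 ⊗ -4) ⊕ (10 ⊕ -1))) = -4

Expand innermost to outermost. Recall ⊕ takes the minimum of its arguments and ⊗ takes their sum. Working out the expression (((3 ⊗ -1) ⊕ (-4 ⊕ 0)) ⊕ ((4 ⊗ -4) ⊕ (10 ⊕ -1))) gives -4.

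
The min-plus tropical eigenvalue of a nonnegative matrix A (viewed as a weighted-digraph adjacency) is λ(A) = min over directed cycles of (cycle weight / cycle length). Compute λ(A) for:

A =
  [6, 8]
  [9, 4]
λ(A) = 4

Enumerate directed cycles and compute their means (weight / length). Sample:
  cycle 0 → 0: weight = 6, length = 1, mean = 6/1 ≈ 6.000
  cycle 1 → 1: weight = 4, length = 1, mean = 4/1 ≈ 4.000
  cycle 0 → 1 → 0: weight = 17, length = 2, mean = 17/2 ≈ 8.500
  cycle 1 → 0 → 1: weight = 17, length = 2, mean = 17/2 ≈ 8.500
Minimum mean = 4.000, attained e.g. along the cycle 1 → 1 with weight 4 and length 1. So λ(A) = 4/1 = 4.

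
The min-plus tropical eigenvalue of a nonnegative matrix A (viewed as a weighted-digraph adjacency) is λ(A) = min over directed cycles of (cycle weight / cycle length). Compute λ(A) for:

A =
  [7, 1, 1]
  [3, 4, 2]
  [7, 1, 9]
λ(A) = 3/2

Enumerate directed cycles and compute their means (weight / length). Sample:
  cycle 0 → 0: weight = 7, length = 1, mean = 7/1 ≈ 7.000
  cycle 1 → 1: weight = 4, length = 1, mean = 4/1 ≈ 4.000
  cycle 2 → 2: weight = 9, length = 1, mean = 9/1 ≈ 9.000
  cycle 0 → 1 → 0: weight = 4, length = 2, mean = 4/2 ≈ 2.000
  cycle 0 → 2 → 0: weight = 8, length = 2, mean = 8/2 ≈ 4.000
  cycle 1 → 0 → 1: weight = 4, length = 2, mean = 4/2 ≈ 2.000
Minimum mean = 1.500, attained e.g. along the cycle 1 → 2 → 1 with weight 3 and length 2. So λ(A) = 3/2 = 3/2.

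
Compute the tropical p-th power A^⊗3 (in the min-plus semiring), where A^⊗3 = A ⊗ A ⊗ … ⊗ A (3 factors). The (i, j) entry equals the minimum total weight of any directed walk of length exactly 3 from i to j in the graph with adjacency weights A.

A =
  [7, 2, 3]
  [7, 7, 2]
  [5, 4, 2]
A^⊗3 =
  [9, 8, 6]
  [9, 8, 6]
  [9, 8, 6]

Each entry (A^⊗3)_ij equals the minimum over all length-3 walks i = v_0 → v_1 → … → v_3 = j of Σ_t A[v_t][v_{t+1}]. For example, for (i, j) = (0, 2) we minimise over 9 possible intermediate vertex sequences; the minimum is 6, attained along the walk 0 → 1 → 2 → 2.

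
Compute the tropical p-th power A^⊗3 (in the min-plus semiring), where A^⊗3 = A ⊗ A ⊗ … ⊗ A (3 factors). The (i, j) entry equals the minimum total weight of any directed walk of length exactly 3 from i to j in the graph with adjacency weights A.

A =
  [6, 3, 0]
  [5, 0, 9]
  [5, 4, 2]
A^⊗3 =
  [7, 3, 4]
  [5, 0, 5]
  [9, 4, 6]

Each entry (A^⊗3)_ij equals the minimum over all length-3 walks i = v_0 → v_1 → … → v_3 = j of Σ_t A[v_t][v_{t+1}]. For example, for (i, j) = (0, 2) we minimise over 9 possible intermediate vertex sequences; the minimum is 4, attained along the walk 0 → 2 → 2 → 2.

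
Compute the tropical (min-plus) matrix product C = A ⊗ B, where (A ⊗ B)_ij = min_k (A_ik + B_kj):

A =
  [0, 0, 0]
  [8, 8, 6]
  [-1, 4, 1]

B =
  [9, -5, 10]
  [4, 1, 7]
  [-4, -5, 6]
A ⊗ B =
  [-4, -5, 6]
  [2, 1, 12]
  [-3, -6, 7]

Apply the min-plus product entry-by-entry:
  C[0][0] = min over k of (A[0][0] + B[0][0] = 0 + 9 = 9, A[0][1] + B[1][0] = 0 + 4 = 4, A[0][2] + B[2][0] = 0 + -4 = -4) = -4 (attained at k = 2)
  C[0][1] = min over k of (A[0][0] + B[0][1] = 0 + -5 = -5, A[0][1] + B[1][1] = 0 + 1 = 1, A[0][2] + B[2][1] = 0 + -5 = -5) = -5 (attained at k = 0)
  C[0][2] = min over k of (A[0][0] + B[0][2] = 0 + 10 = 10, A[0][1] + B[1][2] = 0 + 7 = 7, A[0][2] + B[2][2] = 0 + 6 = 6) = 6 (attained at k = 2)
  C[1][0] = min over k of (A[1][0] + B[0][0] = 8 + 9 = 17, A[1][1] + B[1][0] = 8 + 4 = 12, A[1][2] + B[2][0] = 6 + -4 = 2) = 2 (attained at k = 2)
  C[1][1] = min over k of (A[1][0] + B[0][1] = 8 + -5 = 3, A[1][1] + B[1][1] = 8 + 1 = 9, A[1][2] + B[2][1] = 6 + -5 = 1) = 1 (attained at k = 2)
  C[1][2] = min over k of (A[1][0] + B[0][2] = 8 + 10 = 18, A[1][1] + B[1][2] = 8 + 7 = 15, A[1][2] + B[2][2] = 6 + 6 = 12) = 12 (attained at k = 2)
  C[2][0] = min over k of (A[2][0] + B[0][0] = -1 + 9 = 8, A[2][1] + B[1][0] = 4 + 4 = 8, A[2][2] + B[2][0] = 1 + -4 = -3) = -3 (attained at k = 2)
  C[2][1] = min over k of (A[2][0] + B[0][1] = -1 + -5 = -6, A[2][1] + B[1][1] = 4 + 1 = 5, A[2][2] + B[2][1] = 1 + -5 = -4) = -6 (attained at k = 0)
  C[2][2] = min over k of (A[2][0] + B[0][2] = -1 + 10 = 9, A[2][1] + B[1][2] = 4 + 7 = 11, A[2][2] + B[2][2] = 1 + 6 = 7) = 7 (attained at k = 2)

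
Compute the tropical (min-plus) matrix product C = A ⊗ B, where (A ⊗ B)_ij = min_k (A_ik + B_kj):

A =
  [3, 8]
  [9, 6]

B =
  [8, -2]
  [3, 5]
A ⊗ B =
  [11, 1]
  [9, 7]

Apply the min-plus product entry-by-entry:
  C[0][0] = min over k of (A[0][0] + B[0][0] = 3 + 8 = 11, A[0][1] + B[1][0] = 8 + 3 = 11) = 11 (attained at k = 0)
  C[0][1] = min over k of (A[0][0] + B[0][1] = 3 + -2 = 1, A[0][1] + B[1][1] = 8 + 5 = 13) = 1 (attained at k = 0)
  C[1][0] = min over k of (A[1][0] + B[0][0] = 9 + 8 = 17, A[1][1] + B[1][0] = 6 + 3 = 9) = 9 (attained at k = 1)
  C[1][1] = min over k of (A[1][0] + B[0][1] = 9 + -2 = 7, A[1][1] + B[1][1] = 6 + 5 = 11) = 7 (attained at k = 0)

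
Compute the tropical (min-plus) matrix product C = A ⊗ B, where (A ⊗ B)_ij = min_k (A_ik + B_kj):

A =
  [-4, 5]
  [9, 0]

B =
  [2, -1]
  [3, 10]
A ⊗ B =
  [-2, -5]
  [3, 8]

Apply the min-plus product entry-by-entry:
  C[0][0] = min over k of (A[0][0] + B[0][0] = -4 + 2 = -2, A[0][1] + B[1][0] = 5 + 3 = 8) = -2 (attained at k = 0)
  C[0][1] = min over k of (A[0][0] + B[0][1] = -4 + -1 = -5, A[0][1] + B[1][1] = 5 + 10 = 15) = -5 (attained at k = 0)
  C[1][0] = min over k of (A[1][0] + B[0][0] = 9 + 2 = 11, A[1][1] + B[1][0] = 0 + 3 = 3) = 3 (attained at k = 1)
  C[1][1] = min over k of (A[1][0] + B[0][1] = 9 + -1 = 8, A[1][1] + B[1][1] = 0 + 10 = 10) = 8 (attained at k = 0)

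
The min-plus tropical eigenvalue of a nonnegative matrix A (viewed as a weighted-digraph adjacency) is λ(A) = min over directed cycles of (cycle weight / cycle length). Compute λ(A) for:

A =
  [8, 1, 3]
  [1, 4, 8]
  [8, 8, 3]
λ(A) = 1

Enumerate directed cycles and compute their means (weight / length). Sample:
  cycle 0 → 0: weight = 8, length = 1, mean = 8/1 ≈ 8.000
  cycle 1 → 1: weight = 4, length = 1, mean = 4/1 ≈ 4.000
  cycle 2 → 2: weight = 3, length = 1, mean = 3/1 ≈ 3.000
  cycle 0 → 1 → 0: weight = 2, length = 2, mean = 2/2 ≈ 1.000
  cycle 0 → 2 → 0: weight = 11, length = 2, mean = 11/2 ≈ 5.500
  cycle 1 → 0 → 1: weight = 2, length = 2, mean = 2/2 ≈ 1.000
Minimum mean = 1.000, attained e.g. along the cycle 0 → 1 → 0 with weight 2 and length 2. So λ(A) = 2/2 = 1.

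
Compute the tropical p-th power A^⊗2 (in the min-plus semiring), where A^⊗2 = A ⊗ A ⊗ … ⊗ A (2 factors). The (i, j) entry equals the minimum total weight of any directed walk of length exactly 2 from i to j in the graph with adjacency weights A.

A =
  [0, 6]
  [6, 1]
A^⊗2 =
  [0, 6]
  [6, 2]

Each entry (A^⊗2)_ij equals the minimum over all length-2 walks i = v_0 → v_1 → … → v_2 = j of Σ_t A[v_t][v_{t+1}]. For example, for (i, j) = (0, 1) we minimise over 2 possible intermediate vertex sequences; the minimum is 6, attained along the walk 0 → 0 → 1.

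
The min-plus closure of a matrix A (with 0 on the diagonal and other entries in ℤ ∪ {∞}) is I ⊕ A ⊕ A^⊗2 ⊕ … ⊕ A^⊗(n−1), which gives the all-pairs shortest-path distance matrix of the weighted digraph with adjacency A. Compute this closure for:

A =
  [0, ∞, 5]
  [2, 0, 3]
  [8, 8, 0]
Closure =
  [0, 13, 5]
  [2, 0, 3]
  [8, 8, 0]

This is the Floyd-Warshall all-pairs shortest-path computation. For each intermediate vertex k = 0, 1, …, 2, update dist[i][j] ← min(dist[i][j], dist[i][k] + dist[k][j]). The final matrix gives, for each (i, j), the minimum total weight of any directed path from i to j (possibly empty when i = j).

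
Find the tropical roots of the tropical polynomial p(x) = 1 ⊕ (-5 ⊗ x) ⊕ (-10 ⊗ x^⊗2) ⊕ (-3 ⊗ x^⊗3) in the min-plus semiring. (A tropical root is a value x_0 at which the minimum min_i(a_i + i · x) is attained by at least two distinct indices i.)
Roots: {-7, 5, 6}

Each tropical root is a break point of the lower envelope of the lines y = a_i + i · x (there are 4 lines, with slopes 0, 1, ..., 3). Only the lines that attain the minimum somewhere contribute to roots; other lines are dominated. Here the surviving (envelope) indices are i = 3, i = 2, i = 1, i = 0.
Intersections between consecutive envelope lines give the roots: for adjacent envelope indices i < j the intersection is x = (a_i − a_j) / (j − i). Reading off the sorted break points: {-7, 5, 6}.
Verification: at each break x_0, at least two indices attain the minimum of min_i(a_i + i · x_0).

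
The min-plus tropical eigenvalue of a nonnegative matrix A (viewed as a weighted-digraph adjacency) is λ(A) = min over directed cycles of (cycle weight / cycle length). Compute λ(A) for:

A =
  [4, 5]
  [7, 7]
λ(A) = 4

Enumerate directed cycles and compute their means (weight / length). Sample:
  cycle 0 → 0: weight = 4, length = 1, mean = 4/1 ≈ 4.000
  cycle 1 → 1: weight = 7, length = 1, mean = 7/1 ≈ 7.000
  cycle 0 → 1 → 0: weight = 12, length = 2, mean = 12/2 ≈ 6.000
  cycle 1 → 0 → 1: weight = 12, length = 2, mean = 12/2 ≈ 6.000
Minimum mean = 4.000, attained e.g. along the cycle 0 → 0 with weight 4 and length 1. So λ(A) = 4/1 = 4.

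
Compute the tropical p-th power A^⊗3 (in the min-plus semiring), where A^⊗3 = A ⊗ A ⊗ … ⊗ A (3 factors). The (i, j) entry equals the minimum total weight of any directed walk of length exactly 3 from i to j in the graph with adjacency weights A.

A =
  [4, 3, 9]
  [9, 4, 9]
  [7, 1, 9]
A^⊗3 =
  [12, 11, 16]
  [17, 12, 17]
  [14, 9, 14]

Each entry (A^⊗3)_ij equals the minimum over all length-3 walks i = v_0 → v_1 → … → v_3 = j of Σ_t A[v_t][v_{t+1}]. For example, for (i, j) = (0, 2) we minimise over 9 possible intermediate vertex sequences; the minimum is 16, attained along the walk 0 → 0 → 1 → 2.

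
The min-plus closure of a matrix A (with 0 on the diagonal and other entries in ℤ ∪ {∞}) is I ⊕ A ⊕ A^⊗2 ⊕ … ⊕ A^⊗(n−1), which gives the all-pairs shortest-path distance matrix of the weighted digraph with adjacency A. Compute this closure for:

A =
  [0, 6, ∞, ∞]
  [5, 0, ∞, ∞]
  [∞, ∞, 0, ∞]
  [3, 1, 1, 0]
Closure =
  [0, 6, ∞, ∞]
  [5, 0, ∞, ∞]
  [∞, ∞, 0, ∞]
  [3, 1, 1, 0]

This is the Floyd-Warshall all-pairs shortest-path computation. For each intermediate vertex k = 0, 1, …, 3, update dist[i][j] ← min(dist[i][j], dist[i][k] + dist[k][j]). The final matrix gives, for each (i, j), the minimum total weight of any directed path from i to j (possibly empty when i = j).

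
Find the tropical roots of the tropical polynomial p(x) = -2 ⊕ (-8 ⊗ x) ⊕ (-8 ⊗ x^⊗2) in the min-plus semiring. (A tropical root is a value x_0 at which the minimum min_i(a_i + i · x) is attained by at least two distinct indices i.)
Roots: {0, 6}

Each tropical root is a break point of the lower envelope of the lines y = a_i + i · x (there are 3 lines, with slopes 0, 1, ..., 2). Only the lines that attain the minimum somewhere contribute to roots; other lines are dominated. Here the surviving (envelope) indices are i = 2, i = 1, i = 0.
Intersections between consecutive envelope lines give the roots: for adjacent envelope indices i < j the intersection is x = (a_i − a_j) / (j − i). Reading off the sorted break points: {0, 6}.
Verification: at each break x_0, at least two indices attain the minimum of min_i(a_i + i · x_0).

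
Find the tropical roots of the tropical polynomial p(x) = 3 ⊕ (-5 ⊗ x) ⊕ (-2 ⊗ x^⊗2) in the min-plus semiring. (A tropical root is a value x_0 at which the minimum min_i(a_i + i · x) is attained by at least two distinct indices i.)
Roots: {-3, 8}

Each tropical root is a break point of the lower envelope of the lines y = a_i + i · x (there are 3 lines, with slopes 0, 1, ..., 2). Only the lines that attain the minimum somewhere contribute to roots; other lines are dominated. Here the surviving (envelope) indices are i = 2, i = 1, i = 0.
Intersections between consecutive envelope lines give the roots: for adjacent envelope indices i < j the intersection is x = (a_i − a_j) / (j − i). Reading off the sorted break points: {-3, 8}.
Verification: at each break x_0, at least two indices attain the minimum of min_i(a_i + i · x_0).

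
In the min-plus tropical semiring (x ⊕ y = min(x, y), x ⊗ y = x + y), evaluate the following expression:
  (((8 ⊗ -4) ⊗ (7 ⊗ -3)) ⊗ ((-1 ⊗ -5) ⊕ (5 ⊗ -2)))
(((8 ⊗ -4) ⊗ (7 ⊗ -3)) ⊗ ((-1 ⊗ -5) ⊕ (5 ⊗ -2))) = 2

Expand innermost to outermost. Recall ⊕ takes the minimum of its arguments and ⊗ takes their sum. Working out the expression (((8 ⊗ -4) ⊗ (7 ⊗ -3)) ⊗ ((-1 ⊗ -5) ⊕ (5 ⊗ -2))) gives 2.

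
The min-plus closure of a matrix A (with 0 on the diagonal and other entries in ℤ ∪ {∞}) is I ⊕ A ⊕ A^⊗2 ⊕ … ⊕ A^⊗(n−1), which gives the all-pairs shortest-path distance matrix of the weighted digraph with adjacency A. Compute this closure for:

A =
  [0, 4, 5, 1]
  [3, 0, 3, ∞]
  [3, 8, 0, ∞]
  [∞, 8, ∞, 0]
Closure =
  [0, 4, 5, 1]
  [3, 0, 3, 4]
  [3, 7, 0, 4]
  [11, 8, 11, 0]

This is the Floyd-Warshall all-pairs shortest-path computation. For each intermediate vertex k = 0, 1, …, 3, update dist[i][j] ← min(dist[i][j], dist[i][k] + dist[k][j]). The final matrix gives, for each (i, j), the minimum total weight of any directed path from i to j (possibly empty when i = j).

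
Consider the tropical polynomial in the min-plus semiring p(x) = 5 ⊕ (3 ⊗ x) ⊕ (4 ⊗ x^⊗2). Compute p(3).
p(3) = 5

A tropical monomial a ⊗ x^⊗i evaluates to a + i · x. Evaluating each term at x = 3:
  Term 0 contributes 5 + 0 · 3 = 5
  Term 1 contributes 3 + 1 · 3 = 6
  Term 2 contributes 4 + 2 · 3 = 10
p(3) = ⊕ of these = min[5, 6, 10] = 5.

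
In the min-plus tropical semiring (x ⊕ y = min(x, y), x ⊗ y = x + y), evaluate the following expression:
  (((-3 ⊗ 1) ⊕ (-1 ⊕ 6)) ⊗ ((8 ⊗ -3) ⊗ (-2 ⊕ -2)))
(((-3 ⊗ 1) ⊕ (-1 ⊕ 6)) ⊗ ((8 ⊗ -3) ⊗ (-2 ⊕ -2))) = 1

Expand innermost to outermost. Recall ⊕ takes the minimum of its arguments and ⊗ takes their sum. Working out the expression (((-3 ⊗ 1) ⊕ (-1 ⊕ 6)) ⊗ ((8 ⊗ -3) ⊗ (-2 ⊕ -2))) gives 1.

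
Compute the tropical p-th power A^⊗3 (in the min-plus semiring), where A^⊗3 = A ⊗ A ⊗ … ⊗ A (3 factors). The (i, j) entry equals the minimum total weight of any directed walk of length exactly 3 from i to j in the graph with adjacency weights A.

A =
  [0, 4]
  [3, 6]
A^⊗3 =
  [0, 4]
  [3, 7]

Each entry (A^⊗3)_ij equals the minimum over all length-3 walks i = v_0 → v_1 → … → v_3 = j of Σ_t A[v_t][v_{t+1}]. For example, for (i, j) = (0, 1) we minimise over 4 possible intermediate vertex sequences; the minimum is 4, attained along the walk 0 → 0 → 0 → 1.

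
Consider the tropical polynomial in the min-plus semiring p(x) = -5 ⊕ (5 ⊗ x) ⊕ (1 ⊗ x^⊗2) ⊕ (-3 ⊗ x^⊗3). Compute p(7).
p(7) = -5

A tropical monomial a ⊗ x^⊗i evaluates to a + i · x. Evaluating each term at x = 7:
  Term 0 contributes -5 + 0 · 7 = -5
  Term 1 contributes 5 + 1 · 7 = 12
  Term 2 contributes 1 + 2 · 7 = 15
  Term 3 contributes -3 + 3 · 7 = 18
p(7) = ⊕ of these = min[-5, 12, 15, 18] = -5.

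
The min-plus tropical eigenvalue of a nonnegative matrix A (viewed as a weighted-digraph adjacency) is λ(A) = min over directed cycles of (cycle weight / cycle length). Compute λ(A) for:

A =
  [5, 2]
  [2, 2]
λ(A) = 2

Enumerate directed cycles and compute their means (weight / length). Sample:
  cycle 0 → 0: weight = 5, length = 1, mean = 5/1 ≈ 5.000
  cycle 1 → 1: weight = 2, length = 1, mean = 2/1 ≈ 2.000
  cycle 0 → 1 → 0: weight = 4, length = 2, mean = 4/2 ≈ 2.000
  cycle 1 → 0 → 1: weight = 4, length = 2, mean = 4/2 ≈ 2.000
Minimum mean = 2.000, attained e.g. along the cycle 1 → 1 with weight 2 and length 1. So λ(A) = 2/1 = 2.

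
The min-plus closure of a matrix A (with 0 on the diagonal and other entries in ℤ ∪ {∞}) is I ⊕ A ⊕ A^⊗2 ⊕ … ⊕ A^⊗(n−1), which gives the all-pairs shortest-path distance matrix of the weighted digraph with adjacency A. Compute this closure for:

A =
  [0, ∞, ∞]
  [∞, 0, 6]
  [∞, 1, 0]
Closure =
  [0, ∞, ∞]
  [∞, 0, 6]
  [∞, 1, 0]

This is the Floyd-Warshall all-pairs shortest-path computation. For each intermediate vertex k = 0, 1, …, 2, update dist[i][j] ← min(dist[i][j], dist[i][k] + dist[k][j]). The final matrix gives, for each (i, j), the minimum total weight of any directed path from i to j (possibly empty when i = j).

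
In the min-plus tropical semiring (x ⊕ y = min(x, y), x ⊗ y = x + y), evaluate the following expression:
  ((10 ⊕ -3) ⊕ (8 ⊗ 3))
((10 ⊕ -3) ⊕ (8 ⊗ 3)) = -3

Expand innermost to outermost. Recall ⊕ takes the minimum of its arguments and ⊗ takes their sum. Working out the expression ((10 ⊕ -3) ⊕ (8 ⊗ 3)) gives -3.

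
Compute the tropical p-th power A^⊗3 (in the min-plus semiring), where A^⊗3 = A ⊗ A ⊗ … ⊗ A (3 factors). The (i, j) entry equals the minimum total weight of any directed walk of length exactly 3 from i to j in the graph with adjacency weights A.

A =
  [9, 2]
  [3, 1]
A^⊗3 =
  [6, 4]
  [5, 3]

Each entry (A^⊗3)_ij equals the minimum over all length-3 walks i = v_0 → v_1 → … → v_3 = j of Σ_t A[v_t][v_{t+1}]. For example, for (i, j) = (0, 1) we minimise over 4 possible intermediate vertex sequences; the minimum is 4, attained along the walk 0 → 1 → 1 → 1.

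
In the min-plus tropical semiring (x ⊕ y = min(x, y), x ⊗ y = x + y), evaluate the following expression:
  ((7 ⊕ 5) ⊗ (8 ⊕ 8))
((7 ⊕ 5) ⊗ (8 ⊕ 8)) = 13

Expand innermost to outermost. Recall ⊕ takes the minimum of its arguments and ⊗ takes their sum. Working out the expression ((7 ⊕ 5) ⊗ (8 ⊕ 8)) gives 13.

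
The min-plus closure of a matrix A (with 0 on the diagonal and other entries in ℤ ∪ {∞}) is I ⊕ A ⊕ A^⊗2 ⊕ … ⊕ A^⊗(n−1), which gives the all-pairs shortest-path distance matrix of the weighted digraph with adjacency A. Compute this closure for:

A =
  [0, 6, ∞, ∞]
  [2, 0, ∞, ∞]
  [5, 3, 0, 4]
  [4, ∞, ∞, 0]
Closure =
  [0, 6, ∞, ∞]
  [2, 0, ∞, ∞]
  [5, 3, 0, 4]
  [4, 10, ∞, 0]

This is the Floyd-Warshall all-pairs shortest-path computation. For each intermediate vertex k = 0, 1, …, 3, update dist[i][j] ← min(dist[i][j], dist[i][k] + dist[k][j]). The final matrix gives, for each (i, j), the minimum total weight of any directed path from i to j (possibly empty when i = j).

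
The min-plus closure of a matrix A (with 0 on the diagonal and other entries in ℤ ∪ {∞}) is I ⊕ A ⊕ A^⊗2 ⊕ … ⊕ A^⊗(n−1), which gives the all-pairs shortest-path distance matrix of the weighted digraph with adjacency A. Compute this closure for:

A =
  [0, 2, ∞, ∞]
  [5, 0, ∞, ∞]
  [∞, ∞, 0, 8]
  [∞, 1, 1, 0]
Closure =
  [0, 2, ∞, ∞]
  [5, 0, ∞, ∞]
  [14, 9, 0, 8]
  [6, 1, 1, 0]

This is the Floyd-Warshall all-pairs shortest-path computation. For each intermediate vertex k = 0, 1, …, 3, update dist[i][j] ← min(dist[i][j], dist[i][k] + dist[k][j]). The final matrix gives, for each (i, j), the minimum total weight of any directed path from i to j (possibly empty when i = j).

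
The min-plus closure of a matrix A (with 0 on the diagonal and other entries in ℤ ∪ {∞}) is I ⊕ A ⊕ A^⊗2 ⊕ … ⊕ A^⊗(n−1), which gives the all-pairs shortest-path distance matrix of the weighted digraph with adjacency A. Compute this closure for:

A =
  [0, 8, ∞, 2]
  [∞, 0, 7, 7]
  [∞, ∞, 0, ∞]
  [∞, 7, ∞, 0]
Closure =
  [0, 8, 15, 2]
  [∞, 0, 7, 7]
  [∞, ∞, 0, ∞]
  [∞, 7, 14, 0]

This is the Floyd-Warshall all-pairs shortest-path computation. For each intermediate vertex k = 0, 1, …, 3, update dist[i][j] ← min(dist[i][j], dist[i][k] + dist[k][j]). The final matrix gives, for each (i, j), the minimum total weight of any directed path from i to j (possibly empty when i = j).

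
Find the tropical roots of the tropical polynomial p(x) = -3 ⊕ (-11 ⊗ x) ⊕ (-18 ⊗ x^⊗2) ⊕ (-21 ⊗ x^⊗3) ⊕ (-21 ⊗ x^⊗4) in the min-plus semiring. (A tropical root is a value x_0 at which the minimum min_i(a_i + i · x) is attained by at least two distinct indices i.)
Roots: {0, 3, 7, 8}

Each tropical root is a break point of the lower envelope of the lines y = a_i + i · x (there are 5 lines, with slopes 0, 1, ..., 4). Only the lines that attain the minimum somewhere contribute to roots; other lines are dominated. Here the surviving (envelope) indices are i = 4, i = 3, i = 2, i = 1, i = 0.
Intersections between consecutive envelope lines give the roots: for adjacent envelope indices i < j the intersection is x = (a_i − a_j) / (j − i). Reading off the sorted break points: {0, 3, 7, 8}.
Verification: at each break x_0, at least two indices attain the minimum of min_i(a_i + i · x_0).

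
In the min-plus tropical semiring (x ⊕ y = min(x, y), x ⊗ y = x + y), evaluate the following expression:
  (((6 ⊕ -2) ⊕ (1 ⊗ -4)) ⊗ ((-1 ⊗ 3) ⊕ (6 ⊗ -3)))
(((6 ⊕ -2) ⊕ (1 ⊗ -4)) ⊗ ((-1 ⊗ 3) ⊕ (6 ⊗ -3))) = -1

Expand innermost to outermost. Recall ⊕ takes the minimum of its arguments and ⊗ takes their sum. Working out the expression (((6 ⊕ -2) ⊕ (1 ⊗ -4)) ⊗ ((-1 ⊗ 3) ⊕ (6 ⊗ -3))) gives -1.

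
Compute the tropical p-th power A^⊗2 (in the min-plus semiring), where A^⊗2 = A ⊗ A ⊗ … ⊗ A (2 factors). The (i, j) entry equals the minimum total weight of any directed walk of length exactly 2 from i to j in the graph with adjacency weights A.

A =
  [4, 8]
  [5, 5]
A^⊗2 =
  [8, 12]
  [9, 10]

Each entry (A^⊗2)_ij equals the minimum over all length-2 walks i = v_0 → v_1 → … → v_2 = j of Σ_t A[v_t][v_{t+1}]. For example, for (i, j) = (0, 1) we minimise over 2 possible intermediate vertex sequences; the minimum is 12, attained along the walk 0 → 0 → 1.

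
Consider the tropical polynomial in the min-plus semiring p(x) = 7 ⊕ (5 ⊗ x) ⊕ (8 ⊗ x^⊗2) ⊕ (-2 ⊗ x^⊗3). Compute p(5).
p(5) = 7

A tropical monomial a ⊗ x^⊗i evaluates to a + i · x. Evaluating each term at x = 5:
  Term 0 contributes 7 + 0 · 5 = 7
  Term 1 contributes 5 + 1 · 5 = 10
  Term 2 contributes 8 + 2 · 5 = 18
  Term 3 contributes -2 + 3 · 5 = 13
p(5) = ⊕ of these = min[7, 10, 18, 13] = 7.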